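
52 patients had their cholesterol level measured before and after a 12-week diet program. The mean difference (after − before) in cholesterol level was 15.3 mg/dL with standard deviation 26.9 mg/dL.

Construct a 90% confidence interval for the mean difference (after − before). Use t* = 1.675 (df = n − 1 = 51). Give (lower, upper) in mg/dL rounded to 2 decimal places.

(9.05, 21.55)

This is a matched-pairs design, so SE = s_d/√n = 26.9/√52 = 3.7304.
Margin = 1.675 × 3.7304 = 6.2484; the interval is 15.3 ± 6.2484 = (9.05, 21.55).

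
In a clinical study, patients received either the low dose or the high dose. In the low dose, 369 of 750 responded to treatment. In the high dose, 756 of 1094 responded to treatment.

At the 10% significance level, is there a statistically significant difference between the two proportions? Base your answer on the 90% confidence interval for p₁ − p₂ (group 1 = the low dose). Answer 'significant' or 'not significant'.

Sample proportions: 369/750 = 0.4920, 756/1094 = 0.6910.
Each SE is √(p̂(1−p̂)/n): √(0.4920·0.5080/750) = 0.01826 and √(0.6910·0.3090/1094) = 0.01397.
SE(p̂₁ − p̂₂) = √(SE₁² + SE₂²) = √(0.0003334276 + 0.0001951609) = 0.02299, since the two samples are independent.
At 90% confidence z* = 1.645; margin = 1.645 × 0.02299 = 0.03782.
The difference is 0.4920 − 0.6910 = -0.1990, so the interval is -0.1990 ± 0.03782 = (-0.23682, -0.16118).
The interval (-0.23682, -0.16118) does not contain 0, so the difference is significant.

significant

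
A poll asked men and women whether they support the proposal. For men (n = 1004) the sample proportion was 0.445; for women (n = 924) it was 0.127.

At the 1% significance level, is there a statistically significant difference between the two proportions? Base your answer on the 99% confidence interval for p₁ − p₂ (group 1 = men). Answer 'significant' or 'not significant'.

Each SE is √(p̂(1−p̂)/n): √(0.4450·0.5550/1004) = 0.01568 and √(0.1270·0.8730/924) = 0.01095.
SE(p̂₁ − p̂₂) = √(SE₁² + SE₂²) = √(0.0002458624 + 0.0001199025) = 0.01912, since the two samples are independent.
At 99% confidence z* = 2.576; margin = 2.576 × 0.01912 = 0.04925.
The difference is 0.4450 − 0.1270 = 0.3180, so the interval is 0.3180 ± 0.04925 = (0.26875, 0.36725).
The interval (0.26875, 0.36725) does not contain 0, so the difference is significant.

significant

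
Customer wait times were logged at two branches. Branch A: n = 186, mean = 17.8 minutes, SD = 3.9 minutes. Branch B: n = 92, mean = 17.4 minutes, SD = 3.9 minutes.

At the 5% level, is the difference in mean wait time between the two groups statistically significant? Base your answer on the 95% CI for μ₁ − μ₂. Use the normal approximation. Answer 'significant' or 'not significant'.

not significant

Per-group SEs: s₁/√n₁ = 3.9/√186 = 0.2860, s₂/√n₂ = 3.9/√92 = 0.4066.
Unpooled SE of the difference: √(0.081796 + 0.16532356) = 0.4971.
Margin of error = z* · SE = 1.960 × 0.4971 = 0.9743.
x̄₁ − x̄₂ = 17.8 − 17.4 = 0.4000.
CI: 0.4000 ± 0.9743 = (-0.5743, 1.3743).
The interval (-0.5743, 1.3743) contains 0, so the difference is not significant.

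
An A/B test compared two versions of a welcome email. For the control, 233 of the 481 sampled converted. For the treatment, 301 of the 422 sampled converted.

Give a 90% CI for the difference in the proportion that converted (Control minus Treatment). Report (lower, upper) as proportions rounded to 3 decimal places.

(-0.281, -0.177)

p̂₁ = 233/481 = 0.4844 and p̂₂ = 301/422 = 0.7133.
SE₁ = √(p̂₁(1−p̂₁)/n₁) = √(0.4844·0.5156/481) = 0.02279; SE₂ = √(0.7133·0.2867/422) = 0.02201.
Independent samples: SE of the difference = √(SE₁² + SE₂²) = √(0.0005193841 + 0.0004844401) = 0.03168.
z* for 90% confidence is 1.645, so the margin of error is 1.645 × 0.03168 = 0.05211.
Point estimate p̂₁ − p̂₂ = 0.4844 − 0.7133 = -0.2289.
-0.2289 ± 0.05211 → (-0.281, -0.177).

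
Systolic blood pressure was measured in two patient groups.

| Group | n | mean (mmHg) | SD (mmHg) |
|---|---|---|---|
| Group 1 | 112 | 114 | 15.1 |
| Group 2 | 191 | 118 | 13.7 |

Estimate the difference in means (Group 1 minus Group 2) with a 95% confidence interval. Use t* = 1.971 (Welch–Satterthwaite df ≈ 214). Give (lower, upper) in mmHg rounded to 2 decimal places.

(-7.42, -0.58)

SE₁ = s₁/√n₁ = 15.1/√112 = 1.4268; SE₂ = 13.7/√191 = 0.9913.
Independent samples, unequal variances: SE_diff = √(SE₁² + SE₂²) = √(2.03575824 + 0.98267569) = 1.7374.
t* = 1.971, so margin of error = 1.971 × 1.7374 = 3.4244.
Difference in means = 114 − 118 = -4.0000.
-4.0000 ± 3.4244 → (-7.42, -0.58).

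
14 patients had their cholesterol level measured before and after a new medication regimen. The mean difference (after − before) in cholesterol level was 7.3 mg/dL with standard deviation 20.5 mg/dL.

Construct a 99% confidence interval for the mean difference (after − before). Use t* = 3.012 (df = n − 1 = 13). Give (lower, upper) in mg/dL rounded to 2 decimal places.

(-9.20, 23.80)

Paired design: SE = s_d/√n = 20.5/√14 = 5.4789.
t* = 3.012; margin of error = 3.012 × 5.4789 = 16.5024.
7.3 ± 16.5024 → (-9.20, 23.80).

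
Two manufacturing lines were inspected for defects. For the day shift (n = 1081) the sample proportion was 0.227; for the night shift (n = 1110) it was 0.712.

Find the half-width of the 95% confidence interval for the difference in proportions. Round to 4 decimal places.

0.0365

SE₁ = √(p̂₁(1−p̂₁)/n₁) = √(0.2270·0.7730/1081) = 0.01274; SE₂ = √(0.7120·0.2880/1110) = 0.01359.
Independent samples: SE of the difference = √(SE₁² + SE₂²) = √(0.0001623076 + 0.0001846881) = 0.01863.
z* for 95% confidence is 1.960, so the margin of error is 1.960 × 0.01863 = 0.03651.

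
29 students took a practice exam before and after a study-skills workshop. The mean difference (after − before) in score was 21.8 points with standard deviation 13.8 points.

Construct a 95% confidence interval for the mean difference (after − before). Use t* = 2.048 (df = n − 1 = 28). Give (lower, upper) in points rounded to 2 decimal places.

(16.55, 27.05)

This is a matched-pairs design, so SE = s_d/√n = 13.8/√29 = 2.5626.
Margin = 2.048 × 2.5626 = 5.2482; the interval is 21.8 ± 5.2482 = (16.55, 27.05).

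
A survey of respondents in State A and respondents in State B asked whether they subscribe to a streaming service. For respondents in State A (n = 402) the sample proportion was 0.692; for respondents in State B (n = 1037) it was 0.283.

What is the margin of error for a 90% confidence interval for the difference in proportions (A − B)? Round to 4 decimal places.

SE₁ = √(p̂₁(1−p̂₁)/n₁) = √(0.6920·0.3080/402) = 0.02303; SE₂ = √(0.2830·0.7170/1037) = 0.01399.
Independent samples: SE of the difference = √(SE₁² + SE₂²) = √(0.0005303809 + 0.0001957201) = 0.02695.
z* for 90% confidence is 1.645, so the margin of error is 1.645 × 0.02695 = 0.04433.

0.0443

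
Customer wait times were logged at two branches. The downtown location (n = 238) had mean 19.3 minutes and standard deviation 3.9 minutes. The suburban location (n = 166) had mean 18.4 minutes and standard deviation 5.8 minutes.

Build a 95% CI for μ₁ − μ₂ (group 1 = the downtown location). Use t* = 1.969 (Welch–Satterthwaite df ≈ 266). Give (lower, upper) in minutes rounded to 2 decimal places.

(-0.12, 1.92)

Per-group SEs: s₁/√n₁ = 3.9/√238 = 0.2528, s₂/√n₂ = 5.8/√166 = 0.4502.
Unpooled SE of the difference: √(0.06390784 + 0.20268004) = 0.5163.
Margin of error = t* · SE = 1.969 × 0.5163 = 1.0166.
x̄₁ − x̄₂ = 19.3 − 18.4 = 0.9000.
CI: 0.9000 ± 1.0166 = (-0.12, 1.92).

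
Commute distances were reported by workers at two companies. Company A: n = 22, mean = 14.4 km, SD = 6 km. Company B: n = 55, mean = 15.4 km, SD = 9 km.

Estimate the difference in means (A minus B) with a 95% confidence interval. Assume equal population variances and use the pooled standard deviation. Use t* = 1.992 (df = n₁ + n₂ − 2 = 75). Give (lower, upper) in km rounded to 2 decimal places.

s_p = √[((n₁−1)s₁² + (n₂−1)s₂²)/(n₁+n₂−2)] = √[(21·6² + 54·9²)/75] = 8.2704.
SE = 8.2704·√(1/22 + 1/55) = 2.0863.
With t* = 1.992, margin = 1.992 × 2.0863 = 4.1559.
x̄₁ − x̄₂ = 14.4 − 15.4 = -1.0000; interval -1.0000 ± 4.1559 = (-5.16, 3.16).

(-5.16, 3.16)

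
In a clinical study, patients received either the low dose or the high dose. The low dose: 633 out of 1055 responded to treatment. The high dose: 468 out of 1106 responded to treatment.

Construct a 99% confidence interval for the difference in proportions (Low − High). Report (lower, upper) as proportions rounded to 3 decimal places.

p̂₁ = 633/1055 = 0.6000 and p̂₂ = 468/1106 = 0.4231.
SE₁ = √(p̂₁(1−p̂₁)/n₁) = √(0.6000·0.4000/1055) = 0.01508; SE₂ = √(0.4231·0.5769/1106) = 0.01486.
Independent samples: SE of the difference = √(SE₁² + SE₂²) = √(0.0002274064 + 0.0002208196) = 0.02117.
z* for 99% confidence is 2.576, so the margin of error is 2.576 × 0.02117 = 0.05453.
Point estimate p̂₁ − p̂₂ = 0.6000 − 0.4231 = 0.1769.
0.1769 ± 0.05453 → (0.122, 0.231).

(0.122, 0.231)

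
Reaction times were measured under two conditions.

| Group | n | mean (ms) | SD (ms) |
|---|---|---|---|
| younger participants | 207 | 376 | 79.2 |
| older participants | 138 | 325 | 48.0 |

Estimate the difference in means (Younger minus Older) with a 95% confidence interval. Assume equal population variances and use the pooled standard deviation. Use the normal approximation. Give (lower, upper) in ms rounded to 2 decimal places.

Pooled variance s_p² = [206·79.2² + 137·48.0²] / (207+138−2) = 4687.4981, so s_p = 68.4653.
SE_diff = s_p·√(1/n₁ + 1/n₂) = 68.4653·√(1/207 + 1/138) = 7.5241.
z* = 1.960; margin = 1.960 × 7.5241 = 14.7472.
Difference = 376 − 325 = 51.0000.
51.0000 ± 14.7472 → (36.25, 65.75).

(36.25, 65.75)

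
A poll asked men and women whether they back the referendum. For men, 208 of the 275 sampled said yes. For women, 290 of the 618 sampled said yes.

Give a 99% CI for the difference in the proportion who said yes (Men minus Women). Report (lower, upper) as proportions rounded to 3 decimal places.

(0.203, 0.371)

First, p̂₁ = 208/275 = 0.7564; p̂₂ = 290/618 = 0.4693.
The two standard errors are √(0.7564×0.2436/275) = 0.02588 and √(0.4693×0.5307/618) = 0.02008.
Because the samples are independent, SE_diff = √(0.02588² + 0.02008²) = 0.03276.
Using z* = 2.576 for 99%, ME = 2.576 × 0.03276 = 0.08439.
p̂₁ − p̂₂ = 0.2871; interval 0.2871 ± 0.08439 gives (0.203, 0.371).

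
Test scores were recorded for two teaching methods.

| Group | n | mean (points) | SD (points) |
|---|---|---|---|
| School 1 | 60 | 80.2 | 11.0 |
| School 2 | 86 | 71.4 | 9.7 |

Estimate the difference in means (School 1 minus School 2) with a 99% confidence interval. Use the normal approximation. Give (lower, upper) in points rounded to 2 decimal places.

SE₁ = s₁/√n₁ = 11.0/√60 = 1.4201; SE₂ = 9.7/√86 = 1.0460.
Independent samples, unequal variances: SE_diff = √(SE₁² + SE₂²) = √(2.01668401 + 1.094116) = 1.7637.
z* = 2.576, so margin of error = 2.576 × 1.7637 = 4.5433.
Difference in means = 80.2 − 71.4 = 8.8000.
8.8000 ± 4.5433 → (4.26, 13.34).

(4.26, 13.34)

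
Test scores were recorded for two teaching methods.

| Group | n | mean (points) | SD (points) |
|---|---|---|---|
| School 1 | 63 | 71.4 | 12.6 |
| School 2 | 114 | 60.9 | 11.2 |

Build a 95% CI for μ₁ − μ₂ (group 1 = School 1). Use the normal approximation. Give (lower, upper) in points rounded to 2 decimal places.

SE₁ = s₁/√n₁ = 12.6/√63 = 1.5875; SE₂ = 11.2/√114 = 1.0490.
Independent samples, unequal variances: SE_diff = √(SE₁² + SE₂²) = √(2.52015625 + 1.100401) = 1.9028.
z* = 1.960, so margin of error = 1.960 × 1.9028 = 3.7295.
Difference in means = 71.4 − 60.9 = 10.5000.
10.5000 ± 3.7295 → (6.77, 14.23).

(6.77, 14.23)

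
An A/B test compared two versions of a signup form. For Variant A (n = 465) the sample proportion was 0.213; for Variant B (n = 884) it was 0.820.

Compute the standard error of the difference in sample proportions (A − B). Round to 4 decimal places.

0.0230

Each SE is √(p̂(1−p̂)/n): √(0.2130·0.7870/465) = 0.01899 and √(0.8200·0.1800/884) = 0.01292.
SE(p̂₁ − p̂₂) = √(SE₁² + SE₂²) = √(0.0003606201 + 0.0001669264) = 0.02297, since the two samples are independent.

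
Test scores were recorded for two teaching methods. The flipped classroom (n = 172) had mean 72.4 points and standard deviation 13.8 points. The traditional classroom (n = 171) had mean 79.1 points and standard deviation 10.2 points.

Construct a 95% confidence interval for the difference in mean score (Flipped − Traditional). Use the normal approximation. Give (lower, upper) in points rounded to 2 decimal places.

(-9.27, -4.13)

Standard errors of each mean: 13.8/√172 = 1.0522 and 10.2/√171 = 0.7800.
SE(x̄₁ − x̄₂) = √(1.0522² + 0.7800²) = 1.3098 for independent samples with unequal variances.
With z* = 1.960, the margin is 1.960 × 1.3098 = 2.5672.
x̄₁ − x̄₂ = 72.4 − 79.1 = -6.7000; the interval is -6.7000 ± 2.5672 = (-9.27, -4.13).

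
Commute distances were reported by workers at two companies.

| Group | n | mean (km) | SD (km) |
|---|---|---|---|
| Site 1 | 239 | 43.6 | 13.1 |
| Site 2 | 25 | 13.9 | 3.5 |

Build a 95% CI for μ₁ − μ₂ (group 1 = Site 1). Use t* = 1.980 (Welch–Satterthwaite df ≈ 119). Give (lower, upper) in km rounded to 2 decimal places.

SE₁ = s₁/√n₁ = 13.1/√239 = 0.8474; SE₂ = 3.5/√25 = 0.7000.
Independent samples, unequal variances: SE_diff = √(SE₁² + SE₂²) = √(0.71808676 + 0.49) = 1.0991.
t* = 1.980, so margin of error = 1.980 × 1.0991 = 2.1762.
Difference in means = 43.6 − 13.9 = 29.7000.
29.7000 ± 2.1762 → (27.52, 31.88).

(27.52, 31.88)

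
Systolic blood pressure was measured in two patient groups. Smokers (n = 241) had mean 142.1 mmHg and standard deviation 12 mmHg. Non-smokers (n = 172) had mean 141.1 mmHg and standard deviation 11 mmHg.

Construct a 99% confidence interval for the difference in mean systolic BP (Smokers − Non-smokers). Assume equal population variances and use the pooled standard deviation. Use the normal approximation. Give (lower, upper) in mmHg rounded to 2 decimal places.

(-1.98, 3.98)

Pooled variance s_p² = [240·12² + 171·11²] / (241+172−2) = 134.4307, so s_p = 11.5944.
SE_diff = s_p·√(1/n₁ + 1/n₂) = 11.5944·√(1/241 + 1/172) = 1.1573.
z* = 2.576; margin = 2.576 × 1.1573 = 2.9812.
Difference = 142.1 − 141.1 = 1.0000.
1.0000 ± 2.9812 → (-1.98, 3.98).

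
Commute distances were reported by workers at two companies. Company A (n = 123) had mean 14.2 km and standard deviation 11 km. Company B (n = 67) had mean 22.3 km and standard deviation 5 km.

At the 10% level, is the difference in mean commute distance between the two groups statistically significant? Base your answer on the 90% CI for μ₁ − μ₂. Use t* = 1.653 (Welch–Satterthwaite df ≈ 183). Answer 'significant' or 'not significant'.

significant

Per-group SEs: s₁/√n₁ = 11/√123 = 0.9918, s₂/√n₂ = 5/√67 = 0.6108.
Unpooled SE of the difference: √(0.98366724 + 0.37307664) = 1.1648.
Margin of error = t* · SE = 1.653 × 1.1648 = 1.9254.
x̄₁ − x̄₂ = 14.2 − 22.3 = -8.1000.
CI: -8.1000 ± 1.9254 = (-10.0254, -6.1746).
The interval (-10.0254, -6.1746) does not contain 0, so the difference is significant.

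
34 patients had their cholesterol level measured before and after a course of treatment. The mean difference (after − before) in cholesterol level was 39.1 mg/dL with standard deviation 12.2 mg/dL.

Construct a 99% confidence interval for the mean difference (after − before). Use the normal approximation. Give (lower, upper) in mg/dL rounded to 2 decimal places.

(33.71, 44.49)

This is a matched-pairs design, so SE = s_d/√n = 12.2/√34 = 2.0923.
Margin = 2.576 × 2.0923 = 5.3898; the interval is 39.1 ± 5.3898 = (33.71, 44.49).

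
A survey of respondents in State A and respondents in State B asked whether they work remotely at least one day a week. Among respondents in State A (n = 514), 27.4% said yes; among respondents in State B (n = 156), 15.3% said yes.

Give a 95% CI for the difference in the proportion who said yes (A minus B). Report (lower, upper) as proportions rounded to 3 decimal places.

(0.053, 0.189)

The two standard errors are √(0.2740×0.7260/514) = 0.01967 and √(0.1530×0.8470/156) = 0.02882.
Because the samples are independent, SE_diff = √(0.01967² + 0.02882²) = 0.03489.
Using z* = 1.960 for 95%, ME = 1.960 × 0.03489 = 0.06838.
p̂₁ − p̂₂ = 0.1210; interval 0.1210 ± 0.06838 gives (0.053, 0.189).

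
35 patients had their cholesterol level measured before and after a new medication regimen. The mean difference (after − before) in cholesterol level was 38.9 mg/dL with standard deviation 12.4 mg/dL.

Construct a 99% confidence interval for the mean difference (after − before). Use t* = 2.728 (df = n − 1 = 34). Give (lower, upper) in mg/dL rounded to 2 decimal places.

Paired design: SE = s_d/√n = 12.4/√35 = 2.0960.
t* = 2.728; margin of error = 2.728 × 2.0960 = 5.7179.
38.9 ± 5.7179 → (33.18, 44.62).

(33.18, 44.62)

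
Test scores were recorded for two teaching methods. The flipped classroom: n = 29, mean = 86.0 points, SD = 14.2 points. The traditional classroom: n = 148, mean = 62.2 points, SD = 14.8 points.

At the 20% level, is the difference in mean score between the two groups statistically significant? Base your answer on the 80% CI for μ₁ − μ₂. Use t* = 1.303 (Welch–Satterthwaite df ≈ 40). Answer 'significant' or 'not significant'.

SE₁ = s₁/√n₁ = 14.2/√29 = 2.6369; SE₂ = 14.8/√148 = 1.2166.
Independent samples, unequal variances: SE_diff = √(SE₁² + SE₂²) = √(6.95324161 + 1.48011556) = 2.9040.
t* = 1.303, so margin of error = 1.303 × 2.9040 = 3.7839.
Difference in means = 86.0 − 62.2 = 23.8000.
23.8000 ± 3.7839 → (20.0161, 27.5839).
The interval (20.0161, 27.5839) does not contain 0, so the difference is significant.

significant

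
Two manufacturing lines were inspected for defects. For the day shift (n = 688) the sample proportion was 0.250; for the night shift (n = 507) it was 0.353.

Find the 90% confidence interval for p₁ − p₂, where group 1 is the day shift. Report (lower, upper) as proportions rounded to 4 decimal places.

(-0.1472, -0.0588)

Each SE is √(p̂(1−p̂)/n): √(0.2500·0.7500/688) = 0.01651 and √(0.3530·0.6470/507) = 0.02122.
SE(p̂₁ − p̂₂) = √(SE₁² + SE₂²) = √(0.0002725801 + 0.0004502884) = 0.02689, since the two samples are independent.
At 90% confidence z* = 1.645; margin = 1.645 × 0.02689 = 0.04423.
The difference is 0.2500 − 0.3530 = -0.1030, so the interval is -0.1030 ± 0.04423 = (-0.1472, -0.0588).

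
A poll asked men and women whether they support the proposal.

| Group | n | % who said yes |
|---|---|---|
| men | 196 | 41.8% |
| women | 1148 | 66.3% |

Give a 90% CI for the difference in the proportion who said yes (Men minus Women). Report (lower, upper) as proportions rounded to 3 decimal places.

The two standard errors are √(0.4180×0.5820/196) = 0.03523 and √(0.6630×0.3370/1148) = 0.01395.
Because the samples are independent, SE_diff = √(0.03523² + 0.01395²) = 0.03789.
Using z* = 1.645 for 90%, ME = 1.645 × 0.03789 = 0.06233.
p̂₁ − p̂₂ = -0.2450; interval -0.2450 ± 0.06233 gives (-0.307, -0.183).

(-0.307, -0.183)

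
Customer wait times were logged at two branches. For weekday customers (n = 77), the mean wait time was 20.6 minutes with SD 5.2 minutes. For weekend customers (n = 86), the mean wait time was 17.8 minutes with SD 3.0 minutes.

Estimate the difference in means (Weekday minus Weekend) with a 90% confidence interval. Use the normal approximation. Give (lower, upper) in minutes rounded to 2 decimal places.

Per-group SEs: s₁/√n₁ = 5.2/√77 = 0.5926, s₂/√n₂ = 3.0/√86 = 0.3235.
Unpooled SE of the difference: √(0.35117476 + 0.10465225) = 0.6751.
Margin of error = z* · SE = 1.645 × 0.6751 = 1.1105.
x̄₁ − x̄₂ = 20.6 − 17.8 = 2.8000.
CI: 2.8000 ± 1.1105 = (1.69, 3.91).

(1.69, 3.91)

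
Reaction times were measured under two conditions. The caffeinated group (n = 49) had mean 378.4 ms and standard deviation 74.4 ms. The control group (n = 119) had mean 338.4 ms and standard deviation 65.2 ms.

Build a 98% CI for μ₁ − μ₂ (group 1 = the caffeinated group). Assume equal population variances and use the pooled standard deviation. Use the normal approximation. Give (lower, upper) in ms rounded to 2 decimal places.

(13.16, 66.84)

s_p = √[((n₁−1)s₁² + (n₂−1)s₂²)/(n₁+n₂−2)] = √[(48·74.4² + 118·65.2²)/166] = 67.9883.
SE = 67.9883·√(1/49 + 1/119) = 11.5403.
With z* = 2.326, margin = 2.326 × 11.5403 = 26.8427.
x̄₁ − x̄₂ = 378.4 − 338.4 = 40.0000; interval 40.0000 ± 26.8427 = (13.16, 66.84).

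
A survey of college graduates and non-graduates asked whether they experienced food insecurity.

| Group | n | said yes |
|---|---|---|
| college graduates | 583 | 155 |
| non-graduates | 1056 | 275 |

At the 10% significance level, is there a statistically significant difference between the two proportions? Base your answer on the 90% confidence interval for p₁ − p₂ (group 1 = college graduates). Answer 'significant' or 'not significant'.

p̂₁ = 155/583 = 0.2659 and p̂₂ = 275/1056 = 0.2604.
SE₁ = √(p̂₁(1−p̂₁)/n₁) = √(0.2659·0.7341/583) = 0.01830; SE₂ = √(0.2604·0.7396/1056) = 0.01350.
Independent samples: SE of the difference = √(SE₁² + SE₂²) = √(0.00033489 + 0.00018225) = 0.02274.
z* for 90% confidence is 1.645, so the margin of error is 1.645 × 0.02274 = 0.03741.
Point estimate p̂₁ − p̂₂ = 0.2659 − 0.2604 = 0.0055.
0.0055 ± 0.03741 → (-0.03191, 0.04291).
The interval (-0.03191, 0.04291) contains 0, so the difference is not significant.

not significant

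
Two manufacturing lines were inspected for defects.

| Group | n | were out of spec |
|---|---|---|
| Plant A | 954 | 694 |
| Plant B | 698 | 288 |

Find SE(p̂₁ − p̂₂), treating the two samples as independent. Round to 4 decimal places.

Sample proportions: 694/954 = 0.7275, 288/698 = 0.4126.
Each SE is √(p̂(1−p̂)/n): √(0.7275·0.2725/954) = 0.01442 and √(0.4126·0.5874/698) = 0.01863.
SE(p̂₁ − p̂₂) = √(SE₁² + SE₂²) = √(0.0002079364 + 0.0003470769) = 0.02356, since the two samples are independent.

0.0236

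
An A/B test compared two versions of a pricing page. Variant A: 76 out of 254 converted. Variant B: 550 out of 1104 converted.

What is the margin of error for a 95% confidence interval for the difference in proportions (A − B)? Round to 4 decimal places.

p̂₁ = 76/254 = 0.2992 and p̂₂ = 550/1104 = 0.4982.
SE₁ = √(p̂₁(1−p̂₁)/n₁) = √(0.2992·0.7008/254) = 0.02873; SE₂ = √(0.4982·0.5018/1104) = 0.01505.
Independent samples: SE of the difference = √(SE₁² + SE₂²) = √(0.0008254129 + 0.0002265025) = 0.03243.
z* for 95% confidence is 1.960, so the margin of error is 1.960 × 0.03243 = 0.06356.

0.0636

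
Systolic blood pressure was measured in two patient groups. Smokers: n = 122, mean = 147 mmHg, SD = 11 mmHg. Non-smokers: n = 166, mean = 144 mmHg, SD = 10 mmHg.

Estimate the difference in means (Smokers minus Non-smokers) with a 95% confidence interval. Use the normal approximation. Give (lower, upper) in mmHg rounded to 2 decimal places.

(0.53, 5.47)

SE₁ = s₁/√n₁ = 11/√122 = 0.9959; SE₂ = 10/√166 = 0.7762.
Independent samples, unequal variances: SE_diff = √(SE₁² + SE₂²) = √(0.99181681 + 0.60248644) = 1.2627.
z* = 1.960, so margin of error = 1.960 × 1.2627 = 2.4749.
Difference in means = 147 − 144 = 3.0000.
3.0000 ± 2.4749 → (0.53, 5.47).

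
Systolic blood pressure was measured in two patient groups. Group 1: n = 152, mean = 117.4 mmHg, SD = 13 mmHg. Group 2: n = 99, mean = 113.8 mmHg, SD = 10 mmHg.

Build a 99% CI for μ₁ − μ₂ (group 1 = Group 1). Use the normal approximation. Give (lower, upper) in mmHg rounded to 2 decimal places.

Standard errors of each mean: 13/√152 = 1.0544 and 10/√99 = 1.0050.
SE(x̄₁ − x̄₂) = √(1.0544² + 1.0050²) = 1.4566 for independent samples with unequal variances.
With z* = 2.576, the margin is 2.576 × 1.4566 = 3.7522.
x̄₁ − x̄₂ = 117.4 − 113.8 = 3.6000; the interval is 3.6000 ± 3.7522 = (-0.15, 7.35).

(-0.15, 7.35)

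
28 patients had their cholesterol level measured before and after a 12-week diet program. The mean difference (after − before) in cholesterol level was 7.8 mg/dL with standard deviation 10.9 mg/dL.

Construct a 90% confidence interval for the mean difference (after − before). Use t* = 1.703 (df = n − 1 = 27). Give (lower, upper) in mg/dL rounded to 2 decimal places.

Paired design: SE = s_d/√n = 10.9/√28 = 2.0599.
t* = 1.703; margin of error = 1.703 × 2.0599 = 3.5080.
7.8 ± 3.5080 → (4.29, 11.31).

(4.29, 11.31)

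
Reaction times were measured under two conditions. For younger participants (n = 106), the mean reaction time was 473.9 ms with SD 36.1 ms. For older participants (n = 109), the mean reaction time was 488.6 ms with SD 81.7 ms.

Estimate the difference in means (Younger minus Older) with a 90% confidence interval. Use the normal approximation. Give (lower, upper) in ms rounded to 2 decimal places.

(-28.81, -0.59)

Per-group SEs: s₁/√n₁ = 36.1/√106 = 3.5063, s₂/√n₂ = 81.7/√109 = 7.8254.
Unpooled SE of the difference: √(12.29413969 + 61.23688516) = 8.5750.
Margin of error = z* · SE = 1.645 × 8.5750 = 14.1059.
x̄₁ − x̄₂ = 473.9 − 488.6 = -14.7000.
CI: -14.7000 ± 14.1059 = (-28.81, -0.59).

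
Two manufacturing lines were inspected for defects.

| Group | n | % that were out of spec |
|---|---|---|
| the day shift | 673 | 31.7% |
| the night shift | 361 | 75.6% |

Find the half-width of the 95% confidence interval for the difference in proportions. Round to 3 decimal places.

The two standard errors are √(0.3170×0.6830/673) = 0.01794 and √(0.7560×0.2440/361) = 0.02260.
Because the samples are independent, SE_diff = √(0.01794² + 0.02260²) = 0.02885.
Using z* = 1.960 for 95%, ME = 1.960 × 0.02885 = 0.05655.

0.057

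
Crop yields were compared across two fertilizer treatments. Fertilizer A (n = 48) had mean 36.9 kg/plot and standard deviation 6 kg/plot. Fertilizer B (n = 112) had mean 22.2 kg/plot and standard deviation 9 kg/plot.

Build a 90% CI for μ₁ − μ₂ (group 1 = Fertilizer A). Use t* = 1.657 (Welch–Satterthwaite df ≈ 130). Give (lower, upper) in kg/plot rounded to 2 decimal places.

Standard errors of each mean: 6/√48 = 0.8660 and 9/√112 = 0.8504.
SE(x̄₁ − x̄₂) = √(0.8660² + 0.8504²) = 1.2137 for independent samples with unequal variances.
With t* = 1.657, the margin is 1.657 × 1.2137 = 2.0111.
x̄₁ − x̄₂ = 36.9 − 22.2 = 14.7000; the interval is 14.7000 ± 2.0111 = (12.69, 16.71).

(12.69, 16.71)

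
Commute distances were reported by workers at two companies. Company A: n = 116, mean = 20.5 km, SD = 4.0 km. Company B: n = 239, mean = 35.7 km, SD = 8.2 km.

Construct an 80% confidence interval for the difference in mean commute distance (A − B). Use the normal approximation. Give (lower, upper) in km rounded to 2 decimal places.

(-16.03, -14.37)

Per-group SEs: s₁/√n₁ = 4.0/√116 = 0.3714, s₂/√n₂ = 8.2/√239 = 0.5304.
Unpooled SE of the difference: √(0.13793796 + 0.28132416) = 0.6475.
Margin of error = z* · SE = 1.282 × 0.6475 = 0.8301.
x̄₁ − x̄₂ = 20.5 − 35.7 = -15.2000.
CI: -15.2000 ± 0.8301 = (-16.03, -14.37).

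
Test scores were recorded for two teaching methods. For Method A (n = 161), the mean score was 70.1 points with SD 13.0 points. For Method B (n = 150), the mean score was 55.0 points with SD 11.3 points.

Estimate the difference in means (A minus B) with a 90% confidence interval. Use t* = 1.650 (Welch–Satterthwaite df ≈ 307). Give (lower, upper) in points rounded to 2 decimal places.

SE₁ = s₁/√n₁ = 13.0/√161 = 1.0245; SE₂ = 11.3/√150 = 0.9226.
Independent samples, unequal variances: SE_diff = √(SE₁² + SE₂²) = √(1.04960025 + 0.85119076) = 1.3787.
t* = 1.650, so margin of error = 1.650 × 1.3787 = 2.2749.
Difference in means = 70.1 − 55.0 = 15.1000.
15.1000 ± 2.2749 → (12.83, 17.37).

(12.83, 17.37)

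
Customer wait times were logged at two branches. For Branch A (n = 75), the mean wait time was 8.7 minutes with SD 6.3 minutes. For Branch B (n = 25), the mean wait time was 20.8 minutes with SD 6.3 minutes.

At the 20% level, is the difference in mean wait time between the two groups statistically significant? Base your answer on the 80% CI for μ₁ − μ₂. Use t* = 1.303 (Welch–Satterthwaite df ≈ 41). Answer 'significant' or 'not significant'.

significant

SE₁ = s₁/√n₁ = 6.3/√75 = 0.7275; SE₂ = 6.3/√25 = 1.2600.
Independent samples, unequal variances: SE_diff = √(SE₁² + SE₂²) = √(0.52925625 + 1.5876) = 1.4549.
t* = 1.303, so margin of error = 1.303 × 1.4549 = 1.8957.
Difference in means = 8.7 − 20.8 = -12.1000.
-12.1000 ± 1.8957 → (-13.9957, -10.2043).
The interval (-13.9957, -10.2043) does not contain 0, so the difference is significant.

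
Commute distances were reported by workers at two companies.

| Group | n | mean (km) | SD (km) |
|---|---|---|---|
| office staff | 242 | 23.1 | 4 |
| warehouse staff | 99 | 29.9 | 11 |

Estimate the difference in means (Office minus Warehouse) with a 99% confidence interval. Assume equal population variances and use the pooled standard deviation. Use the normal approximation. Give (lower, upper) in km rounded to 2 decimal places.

Pooled variance s_p² = [241·4² + 98·11²] / (242+99−2) = 46.3540, so s_p = 6.8084.
SE_diff = s_p·√(1/n₁ + 1/n₂) = 6.8084·√(1/242 + 1/99) = 0.8123.
z* = 2.576; margin = 2.576 × 0.8123 = 2.0925.
Difference = 23.1 − 29.9 = -6.8000.
-6.8000 ± 2.0925 → (-8.89, -4.71).

(-8.89, -4.71)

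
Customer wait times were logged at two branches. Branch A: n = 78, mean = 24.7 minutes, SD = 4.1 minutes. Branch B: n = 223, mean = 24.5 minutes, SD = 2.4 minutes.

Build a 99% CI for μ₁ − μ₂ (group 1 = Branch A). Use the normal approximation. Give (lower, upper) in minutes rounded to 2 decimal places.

(-1.07, 1.47)

Per-group SEs: s₁/√n₁ = 4.1/√78 = 0.4642, s₂/√n₂ = 2.4/√223 = 0.1607.
Unpooled SE of the difference: √(0.21548164 + 0.02582449) = 0.4912.
Margin of error = z* · SE = 2.576 × 0.4912 = 1.2653.
x̄₁ − x̄₂ = 24.7 − 24.5 = 0.2000.
CI: 0.2000 ± 1.2653 = (-1.07, 1.47).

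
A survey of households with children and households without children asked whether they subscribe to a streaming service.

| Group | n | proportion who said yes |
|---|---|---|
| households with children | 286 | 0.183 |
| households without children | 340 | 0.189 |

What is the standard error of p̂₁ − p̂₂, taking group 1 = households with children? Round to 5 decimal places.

0.03120

SE₁ = √(p̂₁(1−p̂₁)/n₁) = √(0.1830·0.8170/286) = 0.02286; SE₂ = √(0.1890·0.8110/340) = 0.02123.
Independent samples: SE of the difference = √(SE₁² + SE₂²) = √(0.0005225796 + 0.0004507129) = 0.03120.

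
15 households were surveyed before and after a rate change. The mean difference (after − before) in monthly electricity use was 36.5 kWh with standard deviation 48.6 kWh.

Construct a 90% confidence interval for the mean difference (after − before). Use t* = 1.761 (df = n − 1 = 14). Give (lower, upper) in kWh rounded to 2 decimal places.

Paired design: SE = s_d/√n = 48.6/√15 = 12.5485.
t* = 1.761; margin of error = 1.761 × 12.5485 = 22.0979.
36.5 ± 22.0979 → (14.40, 58.60).

(14.40, 58.60)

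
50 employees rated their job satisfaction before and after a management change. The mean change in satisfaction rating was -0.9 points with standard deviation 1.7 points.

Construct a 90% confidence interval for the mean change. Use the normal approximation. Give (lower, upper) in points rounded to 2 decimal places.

(-1.30, -0.50)

Paired design: SE = s_d/√n = 1.7/√50 = 0.2404.
z* = 1.645; margin of error = 1.645 × 0.2404 = 0.3955.
-0.9 ± 0.3955 → (-1.30, -0.50).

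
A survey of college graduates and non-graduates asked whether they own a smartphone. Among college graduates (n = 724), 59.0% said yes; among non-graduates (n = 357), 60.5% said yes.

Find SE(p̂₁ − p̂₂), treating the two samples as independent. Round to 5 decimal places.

0.03168

Each SE is √(p̂(1−p̂)/n): √(0.5900·0.4100/724) = 0.01828 and √(0.6050·0.3950/357) = 0.02587.
SE(p̂₁ − p̂₂) = √(SE₁² + SE₂²) = √(0.0003341584 + 0.0006692569) = 0.03168, since the two samples are independent.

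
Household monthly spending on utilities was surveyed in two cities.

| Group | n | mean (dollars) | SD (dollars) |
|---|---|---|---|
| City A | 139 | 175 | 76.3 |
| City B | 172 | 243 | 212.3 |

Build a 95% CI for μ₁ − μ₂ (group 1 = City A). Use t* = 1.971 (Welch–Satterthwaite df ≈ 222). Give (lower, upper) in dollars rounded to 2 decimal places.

(-102.36, -33.64)

Per-group SEs: s₁/√n₁ = 76.3/√139 = 6.4717, s₂/√n₂ = 212.3/√172 = 16.1877.
Unpooled SE of the difference: √(41.88290089 + 262.04163129) = 17.4334.
Margin of error = t* · SE = 1.971 × 17.4334 = 34.3612.
x̄₁ − x̄₂ = 175 − 243 = -68.0000.
CI: -68.0000 ± 34.3612 = (-102.36, -33.64).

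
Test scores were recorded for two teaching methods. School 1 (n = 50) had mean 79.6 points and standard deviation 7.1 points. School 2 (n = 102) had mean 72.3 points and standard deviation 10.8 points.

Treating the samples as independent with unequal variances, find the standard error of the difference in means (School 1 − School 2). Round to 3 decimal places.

1.467

SE₁ = s₁/√n₁ = 7.1/√50 = 1.0041; SE₂ = 10.8/√102 = 1.0694.
Independent samples, unequal variances: SE_diff = √(SE₁² + SE₂²) = √(1.00821681 + 1.14361636) = 1.4669.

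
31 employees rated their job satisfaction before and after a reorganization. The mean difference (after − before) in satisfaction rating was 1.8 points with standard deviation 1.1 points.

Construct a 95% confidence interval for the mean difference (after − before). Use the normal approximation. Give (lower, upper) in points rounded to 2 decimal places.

(1.41, 2.19)

Paired design: SE = s_d/√n = 1.1/√31 = 0.1976.
z* = 1.960; margin of error = 1.960 × 0.1976 = 0.3873.
1.8 ± 0.3873 → (1.41, 2.19).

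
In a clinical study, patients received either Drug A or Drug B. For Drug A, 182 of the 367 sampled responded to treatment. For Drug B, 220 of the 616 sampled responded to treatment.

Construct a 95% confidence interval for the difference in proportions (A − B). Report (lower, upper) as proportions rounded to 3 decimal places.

(0.075, 0.202)

First, p̂₁ = 182/367 = 0.4959; p̂₂ = 220/616 = 0.3571.
The two standard errors are √(0.4959×0.5041/367) = 0.02610 and √(0.3571×0.6429/616) = 0.01931.
Because the samples are independent, SE_diff = √(0.02610² + 0.01931²) = 0.03247.
Using z* = 1.960 for 95%, ME = 1.960 × 0.03247 = 0.06364.
p̂₁ − p̂₂ = 0.1388; interval 0.1388 ± 0.06364 gives (0.075, 0.202).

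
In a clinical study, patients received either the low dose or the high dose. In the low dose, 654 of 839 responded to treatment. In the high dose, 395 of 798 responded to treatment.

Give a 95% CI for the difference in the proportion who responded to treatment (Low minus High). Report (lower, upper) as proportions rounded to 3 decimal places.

First, p̂₁ = 654/839 = 0.7795; p̂₂ = 395/798 = 0.4950.
The two standard errors are √(0.7795×0.2205/839) = 0.01431 and √(0.4950×0.5050/798) = 0.01770.
Because the samples are independent, SE_diff = √(0.01431² + 0.01770²) = 0.02276.
Using z* = 1.960 for 95%, ME = 1.960 × 0.02276 = 0.04461.
p̂₁ − p̂₂ = 0.2845; interval 0.2845 ± 0.04461 gives (0.240, 0.329).

(0.240, 0.329)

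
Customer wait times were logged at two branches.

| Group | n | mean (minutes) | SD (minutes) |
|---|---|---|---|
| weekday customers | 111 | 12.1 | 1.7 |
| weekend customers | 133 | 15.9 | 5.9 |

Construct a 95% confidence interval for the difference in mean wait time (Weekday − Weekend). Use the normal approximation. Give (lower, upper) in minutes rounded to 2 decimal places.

(-4.85, -2.75)

Standard errors of each mean: 1.7/√111 = 0.1614 and 5.9/√133 = 0.5116.
SE(x̄₁ − x̄₂) = √(0.1614² + 0.5116²) = 0.5365 for independent samples with unequal variances.
With z* = 1.960, the margin is 1.960 × 0.5365 = 1.0515.
x̄₁ − x̄₂ = 12.1 − 15.9 = -3.8000; the interval is -3.8000 ± 1.0515 = (-4.85, -2.75).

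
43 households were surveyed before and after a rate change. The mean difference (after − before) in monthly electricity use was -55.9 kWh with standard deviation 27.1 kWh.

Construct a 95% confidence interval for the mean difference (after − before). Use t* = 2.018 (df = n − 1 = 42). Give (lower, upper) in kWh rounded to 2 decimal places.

(-64.24, -47.56)

Paired design: SE = s_d/√n = 27.1/√43 = 4.1327.
t* = 2.018; margin of error = 2.018 × 4.1327 = 8.3398.
-55.9 ± 8.3398 → (-64.24, -47.56).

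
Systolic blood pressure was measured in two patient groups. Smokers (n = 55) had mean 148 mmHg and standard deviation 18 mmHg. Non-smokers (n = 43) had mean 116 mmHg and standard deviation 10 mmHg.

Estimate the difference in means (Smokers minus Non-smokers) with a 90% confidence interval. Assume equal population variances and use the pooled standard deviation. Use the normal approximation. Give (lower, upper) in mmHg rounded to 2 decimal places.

s_p = √[((n₁−1)s₁² + (n₂−1)s₂²)/(n₁+n₂−2)] = √[(54·18² + 42·10²)/96] = 15.0333.
SE = 15.0333·√(1/55 + 1/43) = 3.0602.
With z* = 1.645, margin = 1.645 × 3.0602 = 5.0340.
x̄₁ − x̄₂ = 148 − 116 = 32.0000; interval 32.0000 ± 5.0340 = (26.97, 37.03).

(26.97, 37.03)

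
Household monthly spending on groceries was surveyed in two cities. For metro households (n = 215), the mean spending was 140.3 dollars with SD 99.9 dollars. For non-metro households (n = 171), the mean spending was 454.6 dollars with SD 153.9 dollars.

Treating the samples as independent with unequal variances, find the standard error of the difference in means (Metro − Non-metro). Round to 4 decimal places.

SE₁ = s₁/√n₁ = 99.9/√215 = 6.8131; SE₂ = 153.9/√171 = 11.7690.
Independent samples, unequal variances: SE_diff = √(SE₁² + SE₂²) = √(46.41833161 + 138.509361) = 13.5988.

13.5988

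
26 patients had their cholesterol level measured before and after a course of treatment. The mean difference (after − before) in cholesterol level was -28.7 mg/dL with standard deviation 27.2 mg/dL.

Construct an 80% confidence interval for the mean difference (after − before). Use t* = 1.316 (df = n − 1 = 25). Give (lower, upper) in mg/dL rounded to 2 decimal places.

This is a matched-pairs design, so SE = s_d/√n = 27.2/√26 = 5.3344.
Margin = 1.316 × 5.3344 = 7.0201; the interval is -28.7 ± 7.0201 = (-35.72, -21.68).

(-35.72, -21.68)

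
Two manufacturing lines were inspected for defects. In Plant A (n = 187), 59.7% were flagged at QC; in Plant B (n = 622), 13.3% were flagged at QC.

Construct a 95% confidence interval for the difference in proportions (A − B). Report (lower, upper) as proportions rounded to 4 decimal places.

(0.3888, 0.5392)

SE₁ = √(p̂₁(1−p̂₁)/n₁) = √(0.5970·0.4030/187) = 0.03587; SE₂ = √(0.1330·0.8670/622) = 0.01362.
Independent samples: SE of the difference = √(SE₁² + SE₂²) = √(0.0012866569 + 0.0001855044) = 0.03837.
z* for 95% confidence is 1.960, so the margin of error is 1.960 × 0.03837 = 0.07521.
Point estimate p̂₁ − p̂₂ = 0.5970 − 0.1330 = 0.4640.
0.4640 ± 0.07521 → (0.3888, 0.5392).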